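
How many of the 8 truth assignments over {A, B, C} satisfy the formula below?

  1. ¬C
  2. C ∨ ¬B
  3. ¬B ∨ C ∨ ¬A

There are 2^3 = 8 truth assignments over (A, B, C).
Check each against the 3 clauses (columns in the order A, B, C):
  F F F  ✓ satisfies all
  F F T  ✗ fails (¬C)
  F T F  ✗ fails (C ∨ ¬B)
  F T T  ✗ fails (¬C)
  T F F  ✓ satisfies all
  T F T  ✗ fails (¬C)
  T T F  ✗ fails (C ∨ ¬B)
  T T T  ✗ fails (¬C)
2 of the 8 rows are models.

2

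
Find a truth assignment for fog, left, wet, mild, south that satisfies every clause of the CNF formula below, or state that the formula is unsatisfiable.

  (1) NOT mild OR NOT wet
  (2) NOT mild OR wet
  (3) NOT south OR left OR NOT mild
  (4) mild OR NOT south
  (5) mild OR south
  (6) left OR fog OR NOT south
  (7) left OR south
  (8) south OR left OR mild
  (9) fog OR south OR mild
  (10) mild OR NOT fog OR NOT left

Case mild = false:
(NOT south) alone gives south = false.
But (south) is also a unit clause — contradiction.
Backtrack on mild: now try mild = true.
(NOT wet) alone gives wet = false.
But (wet) is also a unit clause — contradiction.
Both values of mild lead to a conflict.

UNSATISFIABLE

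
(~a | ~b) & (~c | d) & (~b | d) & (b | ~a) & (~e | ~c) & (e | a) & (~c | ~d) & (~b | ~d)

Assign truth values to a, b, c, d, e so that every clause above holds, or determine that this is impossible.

a ↦ 0; b ↦ 0; c ↦ 0; d ↦ 1; e ↦ 1

Case a = 0:
(e) alone gives e = 1.
(~c) alone gives c = 0.
Case b = 0:
Every clause is now satisfied; d is unconstrained.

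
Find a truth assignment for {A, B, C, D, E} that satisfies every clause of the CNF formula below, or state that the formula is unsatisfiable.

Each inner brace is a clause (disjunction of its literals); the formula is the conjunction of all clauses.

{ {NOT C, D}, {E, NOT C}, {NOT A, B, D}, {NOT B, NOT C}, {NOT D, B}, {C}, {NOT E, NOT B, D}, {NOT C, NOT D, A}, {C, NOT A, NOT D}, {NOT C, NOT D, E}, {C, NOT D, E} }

Unit clause (C) forces C = true.
Unit clause (D) forces D = true.
Unit clause (E) forces E = true.
Unit clause (NOT B) forces B = false.
But (B) is also a unit clause — contradiction.

UNSATISFIABLE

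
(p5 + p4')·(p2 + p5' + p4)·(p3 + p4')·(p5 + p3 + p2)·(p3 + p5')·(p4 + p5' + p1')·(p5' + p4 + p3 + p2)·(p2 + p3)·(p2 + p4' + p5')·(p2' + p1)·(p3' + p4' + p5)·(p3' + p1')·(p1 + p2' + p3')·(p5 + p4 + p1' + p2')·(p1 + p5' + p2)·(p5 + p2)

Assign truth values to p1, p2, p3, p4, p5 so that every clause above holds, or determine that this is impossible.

UNSATISFIABLE

Try p5 = 1.
Unit clause (p3) forces p3 = 1.
Unit clause (p1') forces p1 = 0.
Unit clause (p2') forces p2 = 0.
That conflicts with the unit clause (p2).
Backtrack on p5: now try p5 = 0.
Unit clause (p4') forces p4 = 0.
Unit clause (p2) forces p2 = 1.
Unit clause (p1) forces p1 = 1.
That conflicts with the unit clause (p1').
Both values of p5 lead to a conflict.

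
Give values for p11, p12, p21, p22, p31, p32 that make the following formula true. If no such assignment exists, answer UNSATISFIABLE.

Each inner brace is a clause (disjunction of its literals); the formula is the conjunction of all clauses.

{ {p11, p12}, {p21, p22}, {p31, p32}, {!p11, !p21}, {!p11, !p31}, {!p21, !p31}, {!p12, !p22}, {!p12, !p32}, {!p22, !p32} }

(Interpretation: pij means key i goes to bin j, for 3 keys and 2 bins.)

UNSATISFIABLE

Try p11 = true.
From the singleton clause (!p21), p21 = false.
From the singleton clause (p22), p22 = true.
From the singleton clause (!p31), p31 = false.
From the singleton clause (p32), p32 = true.
But (!p32) is also a unit clause — contradiction.
Backtrack on p11: now try p11 = false.
From the singleton clause (p12), p12 = true.
From the singleton clause (!p22), p22 = false.
From the singleton clause (p21), p21 = true.
From the singleton clause (!p31), p31 = false.
From the singleton clause (p32), p32 = true.
But (!p32) is also a unit clause — contradiction.
Neither p11 = true nor p11 = false works.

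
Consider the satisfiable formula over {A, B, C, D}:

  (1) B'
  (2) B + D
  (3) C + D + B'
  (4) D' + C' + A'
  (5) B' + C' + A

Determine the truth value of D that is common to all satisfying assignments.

True

Suppose D = 0.
(B') alone gives B = 0.
That conflicts with the unit clause (B).
So every satisfying assignment has D = True.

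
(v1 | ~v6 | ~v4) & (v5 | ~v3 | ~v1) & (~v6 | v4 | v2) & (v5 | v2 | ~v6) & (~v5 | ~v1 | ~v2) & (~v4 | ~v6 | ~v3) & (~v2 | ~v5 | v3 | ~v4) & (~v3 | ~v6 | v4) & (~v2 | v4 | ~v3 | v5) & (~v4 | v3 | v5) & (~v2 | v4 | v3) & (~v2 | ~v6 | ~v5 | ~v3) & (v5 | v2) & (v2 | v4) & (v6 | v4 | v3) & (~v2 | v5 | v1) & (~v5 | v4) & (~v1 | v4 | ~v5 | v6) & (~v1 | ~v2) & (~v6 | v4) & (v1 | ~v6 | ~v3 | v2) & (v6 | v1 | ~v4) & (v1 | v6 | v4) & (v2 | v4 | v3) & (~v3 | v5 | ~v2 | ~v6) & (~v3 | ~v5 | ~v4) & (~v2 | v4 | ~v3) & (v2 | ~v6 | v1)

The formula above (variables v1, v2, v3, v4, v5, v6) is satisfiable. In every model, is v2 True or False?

False

Suppose v2 = 1.
Unit clause (~v1) forces v1 = 0.
Unit clause (v5) forces v5 = 1.
Unit clause (v4) forces v4 = 1.
Unit clause (~v6) forces v6 = 0.
That conflicts with the unit clause (v6).
So every satisfying assignment has v2 = False.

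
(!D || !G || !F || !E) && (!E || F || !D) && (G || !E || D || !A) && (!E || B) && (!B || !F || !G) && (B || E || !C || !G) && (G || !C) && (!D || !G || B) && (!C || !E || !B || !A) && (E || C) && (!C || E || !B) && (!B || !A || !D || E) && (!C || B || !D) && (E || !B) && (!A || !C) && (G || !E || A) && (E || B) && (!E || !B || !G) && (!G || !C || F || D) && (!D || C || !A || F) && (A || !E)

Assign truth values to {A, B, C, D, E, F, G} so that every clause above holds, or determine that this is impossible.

A=true,  B=true,  C=false,  D=true,  E=true,  F=true,  G=false

Case E = true:
The clause (B) is unit, so B = true.
The clause (!G) is unit, so G = false.
The clause (!C) is unit, so C = false.
The clause (A) is unit, so A = true.
The clause (D) is unit, so D = true.
The clause (F) is unit, so F = true.
All clauses are satisfied.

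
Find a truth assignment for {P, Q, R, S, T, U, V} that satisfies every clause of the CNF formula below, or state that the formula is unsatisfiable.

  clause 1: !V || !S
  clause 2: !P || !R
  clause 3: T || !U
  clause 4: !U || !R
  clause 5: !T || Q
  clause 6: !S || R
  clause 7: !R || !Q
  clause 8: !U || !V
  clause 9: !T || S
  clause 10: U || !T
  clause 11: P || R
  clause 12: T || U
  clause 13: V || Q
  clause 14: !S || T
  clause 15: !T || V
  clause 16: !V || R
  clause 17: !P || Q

Suppose V = false.
Unit clause (Q) forces Q = true.
Unit clause (!R) forces R = false.
Unit clause (!S) forces S = false.
Unit clause (!T) forces T = false.
Unit clause (!U) forces U = false.
But (U) is also a unit clause — contradiction.
Undo V and try V = true.
Unit clause (!S) forces S = false.
Unit clause (!U) forces U = false.
Unit clause (!T) forces T = false.
But (T) is also a unit clause — contradiction.
Either choice for V ends in contradiction.

UNSATISFIABLE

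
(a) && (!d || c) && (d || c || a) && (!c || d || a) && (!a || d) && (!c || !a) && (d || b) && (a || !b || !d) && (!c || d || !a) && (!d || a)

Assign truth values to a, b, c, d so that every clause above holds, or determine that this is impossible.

UNSATISFIABLE

(a) alone gives a = true.
(d) alone gives d = true.
(c) alone gives c = true.
But (!c) is also a unit clause — contradiction.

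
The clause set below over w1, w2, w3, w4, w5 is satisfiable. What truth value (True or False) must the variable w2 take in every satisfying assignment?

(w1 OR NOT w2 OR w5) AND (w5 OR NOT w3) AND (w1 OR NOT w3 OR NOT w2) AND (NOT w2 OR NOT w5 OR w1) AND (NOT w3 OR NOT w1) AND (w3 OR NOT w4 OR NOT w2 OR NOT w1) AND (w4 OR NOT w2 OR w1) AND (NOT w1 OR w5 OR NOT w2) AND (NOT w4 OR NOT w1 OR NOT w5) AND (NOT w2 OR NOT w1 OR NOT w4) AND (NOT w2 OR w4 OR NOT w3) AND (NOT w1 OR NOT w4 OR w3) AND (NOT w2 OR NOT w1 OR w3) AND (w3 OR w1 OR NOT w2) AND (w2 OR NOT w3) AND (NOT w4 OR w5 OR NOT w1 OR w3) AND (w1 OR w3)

False

Suppose w2 = true.
Try w1 = true.
The clause (NOT w3) is unit, so w3 = false.
Now (w3) is unsatisfied and unit — conflict.
So w1 must be the other value — set w1 = false.
The clause (w5) is unit, so w5 = true.
Now (NOT w5) is unsatisfied and unit — conflict.
Both values of w1 lead to a conflict.
So every satisfying assignment has w2 = False.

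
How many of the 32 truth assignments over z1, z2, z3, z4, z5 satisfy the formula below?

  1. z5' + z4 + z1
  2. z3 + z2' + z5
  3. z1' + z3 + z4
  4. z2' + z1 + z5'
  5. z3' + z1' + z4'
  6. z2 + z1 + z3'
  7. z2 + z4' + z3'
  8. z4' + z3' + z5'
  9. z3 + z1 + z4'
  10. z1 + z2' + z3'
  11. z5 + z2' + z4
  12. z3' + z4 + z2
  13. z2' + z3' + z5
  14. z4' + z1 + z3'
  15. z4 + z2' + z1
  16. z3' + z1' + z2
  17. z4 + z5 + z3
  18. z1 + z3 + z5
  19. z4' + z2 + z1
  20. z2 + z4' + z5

There are 2^5 = 32 truth assignments over (z1, z2, z3, z4, z5).
Split on z2. With z2 = 1, the clauses containing z2 are satisfied and z2' drops from the rest; 2 of the 2^4 = 16 assignments to the other variables satisfy what remains.
With z2 = 0, by the same count on the reduced clause set, 1 assignment works.
(One model: z1=T, z2=F, z3=F, z4=T, z5=T.)
Total: 2 + 1 = 3.

3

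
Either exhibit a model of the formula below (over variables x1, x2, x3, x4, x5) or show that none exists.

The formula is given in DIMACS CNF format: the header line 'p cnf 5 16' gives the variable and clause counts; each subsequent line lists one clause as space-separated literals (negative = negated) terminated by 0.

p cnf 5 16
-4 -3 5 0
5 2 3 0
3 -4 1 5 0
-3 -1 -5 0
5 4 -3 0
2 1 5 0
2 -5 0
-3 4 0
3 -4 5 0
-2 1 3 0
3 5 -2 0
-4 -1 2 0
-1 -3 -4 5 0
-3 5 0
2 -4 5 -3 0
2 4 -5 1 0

x1 ↦ True, x2 ↦ True, x3 ↦ False, x4 ↦ False, x5 ↦ True

Try x2 = True.
Try x3 = False.
From the singleton clause (x1), x1 = True.
From the singleton clause (x5), x5 = True.
Every clause is now satisfied; x4 is unconstrained.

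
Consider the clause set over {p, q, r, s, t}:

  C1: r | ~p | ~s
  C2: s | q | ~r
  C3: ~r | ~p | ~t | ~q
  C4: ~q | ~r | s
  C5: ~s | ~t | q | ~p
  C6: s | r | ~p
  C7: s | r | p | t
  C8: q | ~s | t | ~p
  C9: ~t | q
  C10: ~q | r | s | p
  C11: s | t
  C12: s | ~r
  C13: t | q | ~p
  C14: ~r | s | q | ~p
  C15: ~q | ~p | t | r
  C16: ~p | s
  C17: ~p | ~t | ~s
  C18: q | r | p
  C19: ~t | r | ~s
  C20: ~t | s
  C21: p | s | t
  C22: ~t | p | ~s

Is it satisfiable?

Suppose t = 0.
From the singleton clause (s), s = 1.
Suppose r = 0.
From the singleton clause (~p), p = 0.
From the singleton clause (q), q = 1.
This assignment satisfies each clause.
A satisfying assignment: p ↦ 0; q ↦ 1; r ↦ 0; s ↦ 1; t ↦ 0.

Yes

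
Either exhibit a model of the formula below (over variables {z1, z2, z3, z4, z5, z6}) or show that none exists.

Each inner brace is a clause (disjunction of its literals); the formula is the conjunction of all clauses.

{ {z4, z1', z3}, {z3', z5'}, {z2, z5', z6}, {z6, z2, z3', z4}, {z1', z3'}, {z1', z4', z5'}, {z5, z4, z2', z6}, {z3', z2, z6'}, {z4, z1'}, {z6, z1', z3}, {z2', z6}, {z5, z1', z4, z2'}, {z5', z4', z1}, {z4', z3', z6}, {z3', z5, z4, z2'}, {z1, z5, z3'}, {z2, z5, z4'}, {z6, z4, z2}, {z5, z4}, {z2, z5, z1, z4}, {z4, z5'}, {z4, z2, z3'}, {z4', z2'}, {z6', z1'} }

UNSATISFIABLE

Case z3 = 0:
Case z4 = 1:
From the singleton clause (z2'), z2 = 0.
From the singleton clause (z5), z5 = 1.
From the singleton clause (z6), z6 = 1.
From the singleton clause (z1'), z1 = 0.
That conflicts with the unit clause (z1).
Backtrack on z4: now try z4 = 0.
From the singleton clause (z1'), z1 = 0.
From the singleton clause (z5), z5 = 1.
That conflicts with the unit clause (z5').
Neither z4 = 1 nor z4 = 0 works.
Backtrack on z3: now try z3 = 1.
From the singleton clause (z5'), z5 = 0.
From the singleton clause (z1'), z1 = 0.
That conflicts with the unit clause (z1).
Neither z3 = 1 nor z3 = 0 works.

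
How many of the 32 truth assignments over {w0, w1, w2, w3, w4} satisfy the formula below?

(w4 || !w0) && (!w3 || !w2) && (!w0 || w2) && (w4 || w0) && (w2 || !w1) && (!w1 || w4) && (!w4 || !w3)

5

There are 2^5 = 32 truth assignments over (w0, w1, w2, w3, w4).
Split on w1. With w1 = true, the clauses containing w1 are satisfied and !w1 drops from the rest; 2 of the 2^4 = 16 assignments to the other variables satisfy what remains.
With w1 = false, by the same count on the reduced clause set, 3 assignments work.
(One model: w0=F, w1=F, w2=F, w3=F, w4=T.)
Total: 2 + 3 = 5.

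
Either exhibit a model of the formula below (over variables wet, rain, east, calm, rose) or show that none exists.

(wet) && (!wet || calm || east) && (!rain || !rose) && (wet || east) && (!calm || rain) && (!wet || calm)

wet ↦ true; rain ↦ true; east ↦ false; calm ↦ true; rose ↦ false

From the singleton clause (wet), wet = true.
From the singleton clause (calm), calm = true.
From the singleton clause (rain), rain = true.
From the singleton clause (!rose), rose = false.
Every clause is now satisfied; east is unconstrained.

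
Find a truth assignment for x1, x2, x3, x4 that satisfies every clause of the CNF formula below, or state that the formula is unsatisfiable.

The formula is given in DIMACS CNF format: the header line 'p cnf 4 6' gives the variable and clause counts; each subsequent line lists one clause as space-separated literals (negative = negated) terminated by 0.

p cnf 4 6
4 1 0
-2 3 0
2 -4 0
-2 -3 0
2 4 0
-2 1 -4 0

UNSATISFIABLE

Case x4 = True:
From the singleton clause (x2), x2 = True.
From the singleton clause (x3), x3 = True.
Now (¬x3) is unsatisfied and unit — conflict.
That branch fails; take x4 = False instead.
From the singleton clause (x1), x1 = True.
From the singleton clause (x2), x2 = True.
From the singleton clause (x3), x3 = True.
Now (¬x3) is unsatisfied and unit — conflict.
Neither x4 = True nor x4 = False works.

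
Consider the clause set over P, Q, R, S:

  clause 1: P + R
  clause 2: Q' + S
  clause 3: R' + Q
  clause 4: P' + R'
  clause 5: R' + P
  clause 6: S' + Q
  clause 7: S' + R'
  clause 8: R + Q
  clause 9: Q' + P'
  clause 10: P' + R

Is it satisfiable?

Unsatisfiable

Try P = 1.
Unit clause (R') forces R = 0.
Now (R) is unsatisfied and unit — conflict.
So P must be the other value — set P = 0.
Unit clause (R) forces R = 1.
Now (R') is unsatisfied and unit — conflict.
Neither P = 1 nor P = 0 works.
No assignment satisfies every clause.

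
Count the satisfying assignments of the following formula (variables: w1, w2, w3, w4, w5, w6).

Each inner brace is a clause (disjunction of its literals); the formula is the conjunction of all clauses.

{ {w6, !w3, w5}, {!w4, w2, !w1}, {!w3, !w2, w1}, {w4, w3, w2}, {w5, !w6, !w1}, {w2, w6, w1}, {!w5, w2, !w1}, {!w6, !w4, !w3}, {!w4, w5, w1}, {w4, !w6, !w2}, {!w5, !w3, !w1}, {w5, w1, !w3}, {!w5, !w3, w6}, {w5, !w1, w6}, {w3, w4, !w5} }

7

There are 2^6 = 64 truth assignments over (w1, w2, w3, w4, w5, w6).
Split on w3. With w3 = true, the clauses containing w3 are satisfied and !w3 drops from the rest; 1 of the 2^5 = 32 assignments to the other variables satisfy what remains.
With w3 = false, by the same count on the reduced clause set, 6 assignments work.
Total: 1 + 6 = 7.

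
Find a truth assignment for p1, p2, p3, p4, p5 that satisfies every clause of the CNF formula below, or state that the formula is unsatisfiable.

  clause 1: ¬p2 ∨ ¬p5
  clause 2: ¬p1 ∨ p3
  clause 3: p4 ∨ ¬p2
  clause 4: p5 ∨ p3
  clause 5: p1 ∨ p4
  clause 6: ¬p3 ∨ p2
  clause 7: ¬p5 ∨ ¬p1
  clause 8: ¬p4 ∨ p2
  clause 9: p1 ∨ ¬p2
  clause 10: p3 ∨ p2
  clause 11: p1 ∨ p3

Case p2 = True:
(¬p5) alone gives p5 = False.
(p4) alone gives p4 = True.
(p3) alone gives p3 = True.
(p1) alone gives p1 = True.
This assignment satisfies each clause.

p1=True; p2=True; p3=True; p4=True; p5=False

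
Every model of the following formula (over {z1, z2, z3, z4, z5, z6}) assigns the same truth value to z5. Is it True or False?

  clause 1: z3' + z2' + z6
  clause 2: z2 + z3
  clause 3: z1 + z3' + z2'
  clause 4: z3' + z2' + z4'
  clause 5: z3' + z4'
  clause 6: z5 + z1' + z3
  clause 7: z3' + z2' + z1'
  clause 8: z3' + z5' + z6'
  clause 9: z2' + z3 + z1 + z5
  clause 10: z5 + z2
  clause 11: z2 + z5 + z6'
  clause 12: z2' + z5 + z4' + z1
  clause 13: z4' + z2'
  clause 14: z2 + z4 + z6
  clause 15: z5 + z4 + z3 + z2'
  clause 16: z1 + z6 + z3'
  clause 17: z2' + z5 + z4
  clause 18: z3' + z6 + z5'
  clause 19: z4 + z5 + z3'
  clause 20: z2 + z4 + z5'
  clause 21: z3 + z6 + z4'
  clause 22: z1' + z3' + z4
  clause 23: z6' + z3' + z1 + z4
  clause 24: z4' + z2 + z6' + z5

Suppose z5 = 0.
From the singleton clause (z2), z2 = 1.
From the singleton clause (z4'), z4 = 0.
But (z4) is also a unit clause — contradiction.
So every satisfying assignment has z5 = True.

True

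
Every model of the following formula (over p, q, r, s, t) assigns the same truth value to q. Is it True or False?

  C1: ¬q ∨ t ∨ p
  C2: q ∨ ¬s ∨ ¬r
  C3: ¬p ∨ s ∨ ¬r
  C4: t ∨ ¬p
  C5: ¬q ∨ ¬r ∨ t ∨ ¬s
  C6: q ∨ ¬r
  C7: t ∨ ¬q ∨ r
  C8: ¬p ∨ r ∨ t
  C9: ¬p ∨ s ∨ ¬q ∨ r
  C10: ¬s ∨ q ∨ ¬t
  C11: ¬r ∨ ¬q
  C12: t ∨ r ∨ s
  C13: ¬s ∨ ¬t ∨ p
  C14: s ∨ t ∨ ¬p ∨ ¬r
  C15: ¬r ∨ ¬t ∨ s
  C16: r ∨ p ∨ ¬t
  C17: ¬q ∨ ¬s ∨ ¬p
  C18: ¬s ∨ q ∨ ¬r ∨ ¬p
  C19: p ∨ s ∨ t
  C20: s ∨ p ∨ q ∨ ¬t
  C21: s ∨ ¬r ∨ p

False

Suppose q = True.
(¬r) alone gives r = False.
(t) alone gives t = True.
(p) alone gives p = True.
(s) alone gives s = True.
But (¬s) is also a unit clause — contradiction.
So every satisfying assignment has q = False.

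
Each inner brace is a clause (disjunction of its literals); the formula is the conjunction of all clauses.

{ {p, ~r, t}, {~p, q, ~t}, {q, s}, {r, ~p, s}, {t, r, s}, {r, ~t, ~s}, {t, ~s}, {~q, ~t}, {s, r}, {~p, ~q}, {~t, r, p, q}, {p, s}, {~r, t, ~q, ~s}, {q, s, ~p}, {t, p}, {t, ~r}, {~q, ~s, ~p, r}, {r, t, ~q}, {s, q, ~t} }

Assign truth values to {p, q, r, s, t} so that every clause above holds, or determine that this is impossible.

Suppose q = 0.
Unit clause (s) forces s = 1.
Unit clause (t) forces t = 1.
Unit clause (~p) forces p = 0.
Unit clause (r) forces r = 1.
All clauses are satisfied.

p=0; q=0; r=1; s=1; t=1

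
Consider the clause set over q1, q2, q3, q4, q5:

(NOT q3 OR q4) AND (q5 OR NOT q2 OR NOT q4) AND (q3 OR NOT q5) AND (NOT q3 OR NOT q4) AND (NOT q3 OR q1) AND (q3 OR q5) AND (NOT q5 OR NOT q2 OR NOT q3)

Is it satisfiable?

Unsatisfiable

Case q3 = false:
(NOT q5) alone gives q5 = false.
But (q5) is also a unit clause — contradiction.
Backtrack on q3: now try q3 = true.
(q4) alone gives q4 = true.
But (NOT q4) is also a unit clause — contradiction.
Both values of q3 lead to a conflict.
No assignment satisfies every clause.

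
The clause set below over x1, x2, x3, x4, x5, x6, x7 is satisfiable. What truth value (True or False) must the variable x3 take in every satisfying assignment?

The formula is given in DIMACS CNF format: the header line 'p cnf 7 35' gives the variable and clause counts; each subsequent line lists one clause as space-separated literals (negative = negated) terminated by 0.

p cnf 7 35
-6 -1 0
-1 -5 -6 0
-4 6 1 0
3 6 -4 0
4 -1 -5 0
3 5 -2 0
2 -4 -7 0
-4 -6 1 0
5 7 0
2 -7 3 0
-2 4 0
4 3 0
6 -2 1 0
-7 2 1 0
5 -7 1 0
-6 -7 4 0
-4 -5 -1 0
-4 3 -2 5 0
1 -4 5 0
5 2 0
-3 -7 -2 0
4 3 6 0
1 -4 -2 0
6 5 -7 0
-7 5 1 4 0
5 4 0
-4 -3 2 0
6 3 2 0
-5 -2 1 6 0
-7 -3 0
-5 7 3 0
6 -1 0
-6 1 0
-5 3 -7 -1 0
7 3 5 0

True

Suppose x3 = False.
(x4) alone gives x4 = True.
(x6) alone gives x6 = True.
(¬x1) alone gives x1 = False.
But (x1) is also a unit clause — contradiction.
So every satisfying assignment has x3 = True.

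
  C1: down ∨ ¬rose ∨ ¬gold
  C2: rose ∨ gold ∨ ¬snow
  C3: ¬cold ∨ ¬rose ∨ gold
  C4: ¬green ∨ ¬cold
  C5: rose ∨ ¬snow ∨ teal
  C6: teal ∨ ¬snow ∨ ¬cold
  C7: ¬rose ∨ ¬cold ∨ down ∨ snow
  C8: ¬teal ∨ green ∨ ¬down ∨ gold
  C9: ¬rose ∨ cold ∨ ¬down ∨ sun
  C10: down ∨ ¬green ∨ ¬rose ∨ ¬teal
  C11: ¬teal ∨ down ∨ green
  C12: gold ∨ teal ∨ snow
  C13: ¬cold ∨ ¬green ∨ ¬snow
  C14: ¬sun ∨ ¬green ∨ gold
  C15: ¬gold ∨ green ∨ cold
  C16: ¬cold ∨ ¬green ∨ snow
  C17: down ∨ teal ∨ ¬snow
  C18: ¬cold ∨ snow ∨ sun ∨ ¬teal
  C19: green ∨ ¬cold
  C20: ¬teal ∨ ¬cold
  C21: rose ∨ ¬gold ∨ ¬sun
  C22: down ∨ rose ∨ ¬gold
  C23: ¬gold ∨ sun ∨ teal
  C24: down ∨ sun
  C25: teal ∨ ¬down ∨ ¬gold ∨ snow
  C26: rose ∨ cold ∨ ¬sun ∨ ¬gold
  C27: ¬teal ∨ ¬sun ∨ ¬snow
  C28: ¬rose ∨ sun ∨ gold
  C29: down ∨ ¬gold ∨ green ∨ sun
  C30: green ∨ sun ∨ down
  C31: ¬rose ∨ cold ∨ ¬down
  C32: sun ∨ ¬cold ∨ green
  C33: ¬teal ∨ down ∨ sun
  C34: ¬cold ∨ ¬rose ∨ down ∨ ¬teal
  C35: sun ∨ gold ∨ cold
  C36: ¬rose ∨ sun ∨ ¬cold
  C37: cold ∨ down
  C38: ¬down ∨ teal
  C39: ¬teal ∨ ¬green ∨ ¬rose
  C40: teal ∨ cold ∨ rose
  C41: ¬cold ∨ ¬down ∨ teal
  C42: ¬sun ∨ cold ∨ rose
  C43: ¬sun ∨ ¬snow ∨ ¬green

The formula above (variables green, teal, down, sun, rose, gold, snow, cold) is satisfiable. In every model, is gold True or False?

True

Suppose gold = False.
Suppose rose = True.
From the singleton clause (¬cold), cold = False.
From the singleton clause (sun), sun = True.
From the singleton clause (¬green), green = False.
From the singleton clause (¬down), down = False.
That conflicts with the unit clause (down).
That branch fails; take rose = False instead.
From the singleton clause (¬snow), snow = False.
From the singleton clause (teal), teal = True.
From the singleton clause (¬cold), cold = False.
From the singleton clause (sun), sun = True.
That conflicts with the unit clause (¬sun).
Both values of rose lead to a conflict.
So every satisfying assignment has gold = True.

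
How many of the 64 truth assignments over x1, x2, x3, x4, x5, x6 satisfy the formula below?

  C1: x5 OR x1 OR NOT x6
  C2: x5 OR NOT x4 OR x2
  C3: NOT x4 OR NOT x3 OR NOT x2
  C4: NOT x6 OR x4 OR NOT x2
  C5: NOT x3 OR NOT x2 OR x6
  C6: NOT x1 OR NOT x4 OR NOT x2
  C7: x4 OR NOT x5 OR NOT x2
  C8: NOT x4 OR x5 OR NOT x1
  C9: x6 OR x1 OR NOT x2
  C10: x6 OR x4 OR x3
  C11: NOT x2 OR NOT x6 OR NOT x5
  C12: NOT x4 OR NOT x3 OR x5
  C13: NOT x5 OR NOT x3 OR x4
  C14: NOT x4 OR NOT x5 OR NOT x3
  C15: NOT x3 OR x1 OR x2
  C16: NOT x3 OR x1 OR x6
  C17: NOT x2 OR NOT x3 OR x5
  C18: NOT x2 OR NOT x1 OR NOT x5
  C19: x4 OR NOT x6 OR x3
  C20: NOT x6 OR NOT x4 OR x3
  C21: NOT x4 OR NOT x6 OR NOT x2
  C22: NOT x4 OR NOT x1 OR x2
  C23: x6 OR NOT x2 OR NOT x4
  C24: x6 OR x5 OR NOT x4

3

There are 2^6 = 64 truth assignments over (x1, x2, x3, x4, x5, x6).
Split on x6. With x6 = true, the clauses containing x6 are satisfied and NOT x6 drops from the rest; 1 of the 2^5 = 32 assignments to the other variables satisfy what remains.
With x6 = false, by the same count on the reduced clause set, 2 assignments work.
Total: 1 + 2 = 3.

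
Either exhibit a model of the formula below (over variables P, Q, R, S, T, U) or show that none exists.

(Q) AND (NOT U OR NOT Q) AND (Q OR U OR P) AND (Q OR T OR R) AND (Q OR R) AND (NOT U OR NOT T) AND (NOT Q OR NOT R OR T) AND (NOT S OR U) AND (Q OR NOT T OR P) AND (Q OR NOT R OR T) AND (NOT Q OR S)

UNSATISFIABLE

(Q) alone gives Q = true.
(NOT U) alone gives U = false.
(NOT S) alone gives S = false.
Now (S) is unsatisfied and unit — conflict.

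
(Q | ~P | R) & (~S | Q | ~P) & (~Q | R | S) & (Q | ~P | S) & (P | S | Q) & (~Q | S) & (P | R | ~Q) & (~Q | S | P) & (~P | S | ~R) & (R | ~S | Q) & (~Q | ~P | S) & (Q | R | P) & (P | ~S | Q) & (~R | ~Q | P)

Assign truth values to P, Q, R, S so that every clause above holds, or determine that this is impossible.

P=1, Q=1, R=0, S=1

Try Q = 1.
From the singleton clause (S), S = 1.
Try P = 1.
No clause remains; R is free.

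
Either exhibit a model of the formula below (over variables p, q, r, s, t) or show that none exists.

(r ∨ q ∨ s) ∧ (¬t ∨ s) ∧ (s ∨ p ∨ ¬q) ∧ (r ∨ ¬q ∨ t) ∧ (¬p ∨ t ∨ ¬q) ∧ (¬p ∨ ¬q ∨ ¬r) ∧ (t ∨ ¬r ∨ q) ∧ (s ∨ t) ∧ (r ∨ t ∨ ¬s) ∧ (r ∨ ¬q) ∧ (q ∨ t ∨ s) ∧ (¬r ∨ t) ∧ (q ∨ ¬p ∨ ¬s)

p ↦ False, q ↦ False, r ↦ False, s ↦ True, t ↦ True

Try t = True.
(s) alone gives s = True.
Try r = False.
(¬q) alone gives q = False.
(¬p) alone gives p = False.
All clauses are satisfied.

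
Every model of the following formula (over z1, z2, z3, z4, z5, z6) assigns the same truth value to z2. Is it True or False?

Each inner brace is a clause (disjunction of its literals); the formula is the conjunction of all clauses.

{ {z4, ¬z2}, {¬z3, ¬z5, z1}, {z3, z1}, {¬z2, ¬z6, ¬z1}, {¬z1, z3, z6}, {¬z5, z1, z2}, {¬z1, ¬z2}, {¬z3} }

Suppose z2 = True.
The clause (z4) is unit, so z4 = True.
The clause (¬z1) is unit, so z1 = False.
The clause (z3) is unit, so z3 = True.
That conflicts with the unit clause (¬z3).
So every satisfying assignment has z2 = False.

False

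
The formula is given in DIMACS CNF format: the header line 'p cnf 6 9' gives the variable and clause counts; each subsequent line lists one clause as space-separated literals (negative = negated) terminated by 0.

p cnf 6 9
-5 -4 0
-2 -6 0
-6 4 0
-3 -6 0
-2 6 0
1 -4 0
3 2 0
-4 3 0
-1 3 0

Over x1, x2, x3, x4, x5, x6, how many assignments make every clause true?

5

There are 2^6 = 64 truth assignments over (x1, x2, x3, x4, x5, x6).
Split on x4. With x4 = True, the clauses containing x4 are satisfied and ¬x4 drops from the rest; 1 of the 2^5 = 32 assignments to the other variables satisfy what remains.
With x4 = False, by the same count on the reduced clause set, 4 assignments work.
Total: 1 + 4 = 5.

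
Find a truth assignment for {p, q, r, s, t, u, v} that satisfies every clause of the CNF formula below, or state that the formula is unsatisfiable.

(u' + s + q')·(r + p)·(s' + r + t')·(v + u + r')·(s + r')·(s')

p=1, q=0, r=0, s=0, t=1, u=0, v=1

The clause (s') is unit, so s = 0.
The clause (r') is unit, so r = 0.
The clause (p) is unit, so p = 1.
Try u = 0.
All clauses hold; q, t, v can take either value.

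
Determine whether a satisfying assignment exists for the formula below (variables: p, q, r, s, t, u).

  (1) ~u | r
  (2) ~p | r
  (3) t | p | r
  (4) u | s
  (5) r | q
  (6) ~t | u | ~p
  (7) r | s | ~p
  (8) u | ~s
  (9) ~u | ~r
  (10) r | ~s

No

Suppose u = 0.
Unit clause (s) forces s = 1.
But (~s) is also a unit clause — contradiction.
So u must be the other value — set u = 1.
Unit clause (r) forces r = 1.
But (~r) is also a unit clause — contradiction.
Neither u = 1 nor u = 0 works.
No assignment satisfies every clause.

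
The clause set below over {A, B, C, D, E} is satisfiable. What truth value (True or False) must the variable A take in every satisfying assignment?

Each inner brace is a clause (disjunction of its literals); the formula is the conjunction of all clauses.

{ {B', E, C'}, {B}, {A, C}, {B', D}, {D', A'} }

Suppose A = 1.
Unit clause (B) forces B = 1.
Unit clause (D) forces D = 1.
But (D') is also a unit clause — contradiction.
So every satisfying assignment has A = False.

False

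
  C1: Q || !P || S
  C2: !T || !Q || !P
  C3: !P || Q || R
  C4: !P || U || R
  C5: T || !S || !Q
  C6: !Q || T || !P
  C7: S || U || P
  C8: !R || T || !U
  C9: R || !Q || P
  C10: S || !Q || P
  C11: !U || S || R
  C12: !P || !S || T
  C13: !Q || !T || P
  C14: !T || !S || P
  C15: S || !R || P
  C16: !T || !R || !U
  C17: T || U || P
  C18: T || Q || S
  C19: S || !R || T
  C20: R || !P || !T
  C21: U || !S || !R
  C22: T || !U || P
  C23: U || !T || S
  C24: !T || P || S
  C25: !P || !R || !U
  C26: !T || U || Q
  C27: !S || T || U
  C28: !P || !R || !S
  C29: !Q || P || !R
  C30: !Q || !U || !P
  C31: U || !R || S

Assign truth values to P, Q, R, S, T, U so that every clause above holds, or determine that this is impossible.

Branch on Q: set Q = true.
Branch on T: set T = false.
(!S) alone gives S = false.
(!P) alone gives P = false.
Now (P) is unsatisfied and unit — conflict.
So T must be the other value — set T = true.
(!P) alone gives P = false.
Now (P) is unsatisfied and unit — conflict.
Either choice for T ends in contradiction.
So Q must be the other value — set Q = false.
Branch on P: set P = false.
Branch on S: set S = true.
(!T) alone gives T = false.
(U) alone gives U = true.
Now (!U) is unsatisfied and unit — conflict.
So S must be the other value — set S = false.
(U) alone gives U = true.
(R) alone gives R = true.
Now (!R) is unsatisfied and unit — conflict.
Either choice for S ends in contradiction.
So P must be the other value — set P = true.
(S) alone gives S = true.
(R) alone gives R = true.
Now (!R) is unsatisfied and unit — conflict.
Either choice for P ends in contradiction.
Either choice for Q ends in contradiction.

UNSATISFIABLE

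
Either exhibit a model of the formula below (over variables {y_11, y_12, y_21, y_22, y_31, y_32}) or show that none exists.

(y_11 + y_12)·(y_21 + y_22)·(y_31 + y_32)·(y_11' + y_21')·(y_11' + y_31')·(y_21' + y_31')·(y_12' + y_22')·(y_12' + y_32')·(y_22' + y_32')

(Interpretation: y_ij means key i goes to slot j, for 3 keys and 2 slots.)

UNSATISFIABLE

Try y_11 = 1.
From the singleton clause (y_21'), y_21 = 0.
From the singleton clause (y_22), y_22 = 1.
From the singleton clause (y_31'), y_31 = 0.
From the singleton clause (y_32), y_32 = 1.
But (y_32') is also a unit clause — contradiction.
Undo y_11 and try y_11 = 0.
From the singleton clause (y_12), y_12 = 1.
From the singleton clause (y_22'), y_22 = 0.
From the singleton clause (y_21), y_21 = 1.
From the singleton clause (y_31'), y_31 = 0.
From the singleton clause (y_32), y_32 = 1.
But (y_32') is also a unit clause — contradiction.
Neither y_11 = 1 nor y_11 = 0 works.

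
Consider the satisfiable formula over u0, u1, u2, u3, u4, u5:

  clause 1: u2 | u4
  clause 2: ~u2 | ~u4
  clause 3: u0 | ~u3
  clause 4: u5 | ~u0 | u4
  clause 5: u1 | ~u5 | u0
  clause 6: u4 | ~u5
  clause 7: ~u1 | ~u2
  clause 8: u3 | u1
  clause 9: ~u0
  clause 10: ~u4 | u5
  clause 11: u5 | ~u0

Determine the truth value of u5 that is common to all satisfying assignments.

True

Suppose u5 = 0.
(~u0) alone gives u0 = 0.
(~u3) alone gives u3 = 0.
(u1) alone gives u1 = 1.
(~u2) alone gives u2 = 0.
(u4) alone gives u4 = 1.
That conflicts with the unit clause (~u4).
So every satisfying assignment has u5 = True.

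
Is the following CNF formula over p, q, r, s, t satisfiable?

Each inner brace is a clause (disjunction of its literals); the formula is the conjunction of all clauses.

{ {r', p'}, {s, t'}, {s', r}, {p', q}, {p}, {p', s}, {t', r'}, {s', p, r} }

No, unsatisfiable

From the singleton clause (p), p = 1.
From the singleton clause (r'), r = 0.
From the singleton clause (s'), s = 0.
Now (s) is unsatisfied and unit — conflict.
No assignment satisfies every clause.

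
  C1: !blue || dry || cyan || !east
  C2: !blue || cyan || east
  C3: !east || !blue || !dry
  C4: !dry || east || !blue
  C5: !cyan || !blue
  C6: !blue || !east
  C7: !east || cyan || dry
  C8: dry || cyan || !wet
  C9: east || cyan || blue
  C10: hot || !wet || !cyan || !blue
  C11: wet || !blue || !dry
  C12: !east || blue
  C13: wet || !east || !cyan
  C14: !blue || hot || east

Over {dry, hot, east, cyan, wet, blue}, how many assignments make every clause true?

8

There are 2^6 = 64 truth assignments over (dry, hot, east, cyan, wet, blue).
Split on hot. With hot = true, the clauses containing hot are satisfied and !hot drops from the rest; 4 of the 2^5 = 32 assignments to the other variables satisfy what remains.
With hot = false, by the same count on the reduced clause set, 4 assignments work.
(One model: dry=F, hot=F, east=F, cyan=T, wet=F, blue=F.)
Total: 4 + 4 = 8.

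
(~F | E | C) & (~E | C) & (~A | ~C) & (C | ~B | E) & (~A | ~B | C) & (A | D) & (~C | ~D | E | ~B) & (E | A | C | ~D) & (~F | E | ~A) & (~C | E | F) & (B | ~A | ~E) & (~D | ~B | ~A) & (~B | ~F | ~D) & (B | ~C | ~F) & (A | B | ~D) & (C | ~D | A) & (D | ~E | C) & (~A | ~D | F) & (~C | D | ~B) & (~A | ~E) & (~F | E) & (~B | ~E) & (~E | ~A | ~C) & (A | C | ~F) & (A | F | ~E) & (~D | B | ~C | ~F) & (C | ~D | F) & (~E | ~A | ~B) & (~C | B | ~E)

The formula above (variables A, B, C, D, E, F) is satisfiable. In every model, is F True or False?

False

Suppose F = 1.
Unit clause (E) forces E = 1.
Unit clause (C) forces C = 1.
Unit clause (~A) forces A = 0.
Unit clause (D) forces D = 1.
Unit clause (~B) forces B = 0.
That conflicts with the unit clause (B).
So every satisfying assignment has F = False.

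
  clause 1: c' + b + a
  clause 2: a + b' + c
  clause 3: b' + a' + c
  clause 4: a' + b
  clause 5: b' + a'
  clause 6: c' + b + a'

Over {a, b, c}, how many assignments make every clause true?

There are 2^3 = 8 truth assignments over (a, b, c).
Check each against the 6 clauses (columns in the order a, b, c):
  F F F  ✓ satisfies all
  F F T  ✗ fails (c' + b + a)
  F T F  ✗ fails (a + b' + c)
  F T T  ✓ satisfies all
  T F F  ✗ fails (a' + b)
  T F T  ✗ fails (a' + b)
  T T F  ✗ fails (b' + a' + c)
  T T T  ✗ fails (b' + a')
2 of the 8 rows are models.

2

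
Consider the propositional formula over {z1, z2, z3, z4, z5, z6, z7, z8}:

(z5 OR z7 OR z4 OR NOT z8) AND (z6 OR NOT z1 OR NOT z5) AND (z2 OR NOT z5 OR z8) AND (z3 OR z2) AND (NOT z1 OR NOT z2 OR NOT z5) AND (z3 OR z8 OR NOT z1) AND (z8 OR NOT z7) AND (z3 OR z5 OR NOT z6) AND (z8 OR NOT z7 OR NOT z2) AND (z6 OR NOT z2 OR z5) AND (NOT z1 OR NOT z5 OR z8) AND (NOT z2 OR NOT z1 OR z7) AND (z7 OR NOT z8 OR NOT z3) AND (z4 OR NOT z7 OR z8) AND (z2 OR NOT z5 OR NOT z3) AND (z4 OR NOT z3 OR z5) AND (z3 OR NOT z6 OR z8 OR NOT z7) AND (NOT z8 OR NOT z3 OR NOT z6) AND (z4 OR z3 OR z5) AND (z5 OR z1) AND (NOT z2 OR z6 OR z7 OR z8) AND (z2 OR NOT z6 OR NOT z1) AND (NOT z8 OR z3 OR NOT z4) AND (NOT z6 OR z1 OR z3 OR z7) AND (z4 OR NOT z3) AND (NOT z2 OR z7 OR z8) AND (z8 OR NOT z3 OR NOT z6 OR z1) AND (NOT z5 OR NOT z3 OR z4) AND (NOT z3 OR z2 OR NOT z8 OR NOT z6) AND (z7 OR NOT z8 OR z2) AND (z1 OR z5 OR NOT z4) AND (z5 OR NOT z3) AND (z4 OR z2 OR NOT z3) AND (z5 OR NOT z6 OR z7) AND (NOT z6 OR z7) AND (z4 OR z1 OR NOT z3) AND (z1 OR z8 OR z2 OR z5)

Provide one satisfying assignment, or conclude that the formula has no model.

z1: false, z2: true, z3: false, z4: false, z5: true, z6: false, z7: false, z8: true

Case z3 = false:
Unit clause (z2) forces z2 = true.
Case z1 = false:
Unit clause (z5) forces z5 = true.
Case z8 = true:
Unit clause (NOT z4) forces z4 = false.
Case z6 = false:
All clauses hold; z7 can take either value.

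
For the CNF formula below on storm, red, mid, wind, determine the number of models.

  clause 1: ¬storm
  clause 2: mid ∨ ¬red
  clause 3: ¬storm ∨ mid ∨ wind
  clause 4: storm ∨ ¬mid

2

There are 2^4 = 16 truth assignments over (storm, red, mid, wind).
Split on red. With red = True, the clauses containing red are satisfied and ¬red drops from the rest; 0 of the 2^3 = 8 assignments to the other variables satisfy what remains.
With red = False, by the same count on the reduced clause set, 2 assignments work.
Total: 0 + 2 = 2.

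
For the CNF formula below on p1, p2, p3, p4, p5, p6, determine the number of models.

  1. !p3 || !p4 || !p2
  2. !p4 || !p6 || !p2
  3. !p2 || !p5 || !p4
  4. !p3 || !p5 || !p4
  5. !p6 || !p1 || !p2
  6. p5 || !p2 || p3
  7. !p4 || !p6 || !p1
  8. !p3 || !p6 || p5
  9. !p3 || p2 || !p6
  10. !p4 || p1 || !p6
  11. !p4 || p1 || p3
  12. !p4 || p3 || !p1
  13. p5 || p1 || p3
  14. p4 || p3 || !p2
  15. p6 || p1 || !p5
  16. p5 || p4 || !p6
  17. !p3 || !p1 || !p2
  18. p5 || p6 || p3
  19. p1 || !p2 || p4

8

There are 2^6 = 64 truth assignments over (p1, p2, p3, p4, p5, p6).
Split on p2. With p2 = true, the clauses containing p2 are satisfied and !p2 drops from the rest; 0 of the 2^5 = 32 assignments to the other variables satisfy what remains.
With p2 = false, by the same count on the reduced clause set, 8 assignments work.
(One model: p1=F, p2=F, p3=F, p4=F, p5=T, p6=T.)
Total: 0 + 8 = 8.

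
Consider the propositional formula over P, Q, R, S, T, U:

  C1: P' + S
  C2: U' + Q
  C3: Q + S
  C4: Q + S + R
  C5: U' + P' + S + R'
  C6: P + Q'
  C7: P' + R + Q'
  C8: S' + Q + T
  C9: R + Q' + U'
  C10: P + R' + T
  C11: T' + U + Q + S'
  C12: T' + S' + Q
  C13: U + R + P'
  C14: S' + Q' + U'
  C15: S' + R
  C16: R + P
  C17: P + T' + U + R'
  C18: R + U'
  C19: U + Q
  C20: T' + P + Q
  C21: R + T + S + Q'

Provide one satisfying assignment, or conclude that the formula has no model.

Case P = 1:
(S) alone gives S = 1.
(R) alone gives R = 1.
Case U = 0:
(Q) alone gives Q = 1.
Every clause is now satisfied; T is unconstrained.

P: 1, Q: 1, R: 1, S: 1, T: 0, U: 0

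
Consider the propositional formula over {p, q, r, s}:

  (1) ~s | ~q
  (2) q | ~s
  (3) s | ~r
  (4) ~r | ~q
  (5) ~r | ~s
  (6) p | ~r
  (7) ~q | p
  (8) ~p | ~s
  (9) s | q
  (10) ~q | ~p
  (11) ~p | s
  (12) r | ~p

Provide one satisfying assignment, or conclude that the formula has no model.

Branch on s: set s = 0.
The clause (~r) is unit, so r = 0.
The clause (q) is unit, so q = 1.
The clause (p) is unit, so p = 1.
But (~p) is also a unit clause — contradiction.
Undo s and try s = 1.
The clause (~q) is unit, so q = 0.
But (q) is also a unit clause — contradiction.
Both values of s lead to a conflict.

UNSATISFIABLE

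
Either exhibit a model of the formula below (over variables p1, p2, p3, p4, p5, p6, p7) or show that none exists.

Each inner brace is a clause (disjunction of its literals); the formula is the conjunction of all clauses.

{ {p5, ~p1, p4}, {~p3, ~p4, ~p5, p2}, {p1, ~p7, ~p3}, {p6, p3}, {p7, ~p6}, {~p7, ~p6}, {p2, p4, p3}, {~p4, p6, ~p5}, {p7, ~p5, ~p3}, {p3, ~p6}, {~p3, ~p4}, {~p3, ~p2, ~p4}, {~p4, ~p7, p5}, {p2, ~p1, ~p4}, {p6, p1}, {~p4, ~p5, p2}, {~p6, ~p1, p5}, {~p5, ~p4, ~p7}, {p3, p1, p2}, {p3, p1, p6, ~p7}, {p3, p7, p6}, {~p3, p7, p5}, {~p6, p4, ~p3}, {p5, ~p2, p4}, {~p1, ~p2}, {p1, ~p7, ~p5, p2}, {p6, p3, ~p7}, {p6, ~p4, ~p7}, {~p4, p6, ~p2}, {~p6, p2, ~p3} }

Suppose p6 = 0.
Unit clause (p3) forces p3 = 1.
Unit clause (~p4) forces p4 = 0.
Unit clause (p1) forces p1 = 1.
Unit clause (p5) forces p5 = 1.
Unit clause (p7) forces p7 = 1.
Unit clause (~p2) forces p2 = 0.
Every clause now holds.

p1 ↦ 1; p2 ↦ 0; p3 ↦ 1; p4 ↦ 0; p5 ↦ 1; p6 ↦ 0; p7 ↦ 1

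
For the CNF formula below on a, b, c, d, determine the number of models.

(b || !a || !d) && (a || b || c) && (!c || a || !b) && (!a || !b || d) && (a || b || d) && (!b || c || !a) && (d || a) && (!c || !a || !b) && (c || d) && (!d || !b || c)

There are 2^4 = 16 truth assignments over (a, b, c, d).
Check each against the 10 clauses (columns in the order a, b, c, d):
  F F F F  ✗ fails (a || b || c)
  F F F T  ✗ fails (a || b || c)
  F F T F  ✗ fails (a || b || d)
  F F T T  ✓ satisfies all
  F T F F  ✗ fails (d || a)
  F T F T  ✗ fails (!d || !b || c)
  F T T F  ✗ fails (!c || a || !b)
  F T T T  ✗ fails (!c || a || !b)
  T F F F  ✗ fails (c || d)
  T F F T  ✗ fails (b || !a || !d)
  T F T F  ✓ satisfies all
  T F T T  ✗ fails (b || !a || !d)
  T T F F  ✗ fails (!a || !b || d)
  T T F T  ✗ fails (!b || c || !a)
  T T T F  ✗ fails (!a || !b || d)
  T T T T  ✗ fails (!c || !a || !b)
2 of the 16 rows are models.

2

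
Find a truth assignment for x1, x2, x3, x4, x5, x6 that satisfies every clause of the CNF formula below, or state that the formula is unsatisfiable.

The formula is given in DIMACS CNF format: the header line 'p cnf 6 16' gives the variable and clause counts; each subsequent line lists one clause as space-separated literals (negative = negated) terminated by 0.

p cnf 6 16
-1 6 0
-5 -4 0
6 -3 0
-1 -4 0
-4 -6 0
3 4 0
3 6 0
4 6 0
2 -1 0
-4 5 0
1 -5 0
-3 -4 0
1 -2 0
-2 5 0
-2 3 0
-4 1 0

x1=False,  x2=False,  x3=True,  x4=False,  x5=False,  x6=True

Branch on x1: set x1 = False.
(¬x5) alone gives x5 = False.
(¬x4) alone gives x4 = False.
(x3) alone gives x3 = True.
(x6) alone gives x6 = True.
(¬x2) alone gives x2 = False.
Every clause now holds.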